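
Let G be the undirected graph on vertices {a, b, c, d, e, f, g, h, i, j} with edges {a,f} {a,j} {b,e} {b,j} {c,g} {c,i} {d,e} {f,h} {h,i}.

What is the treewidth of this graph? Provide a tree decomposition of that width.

Every bag has size at most 2, so the width is 2 − 1 = 1 and tw(G) ≤ 1. Any graph with an edge has treewidth ≥ 1, and G has the edge d–e. Combining the bounds, tw(G) = 1.

Treewidth 1.
One optimal decomposition is:
Bags: B1 = {d, e}  B2 = {b, e}  B3 = {b, j}  B4 = {a, j}  B5 = {a, f}  B6 = {f, h}  B7 = {h, i}  B8 = {c, i}  B9 = {c, g}
Tree: B1–B2, B2–B3, B3–B4, B4–B5, B5–B6, B6–B7, B7–B8, B8–B9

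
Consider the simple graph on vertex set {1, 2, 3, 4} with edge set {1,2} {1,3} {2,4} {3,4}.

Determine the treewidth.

2

A width-2 tree decomposition is:
Bags: B1 = {1, 2, 3}  B2 = {2, 3, 4}
Tree: B1–B2
Every bag has size at most 3, so the width is 3 − 1 = 2 and tw(G) ≤ 2. The edges 3–1–2–4–3 form a cycle, so G is not a tree and its treewidth is at least 2. The upper and lower bounds meet at 2, so that is the treewidth.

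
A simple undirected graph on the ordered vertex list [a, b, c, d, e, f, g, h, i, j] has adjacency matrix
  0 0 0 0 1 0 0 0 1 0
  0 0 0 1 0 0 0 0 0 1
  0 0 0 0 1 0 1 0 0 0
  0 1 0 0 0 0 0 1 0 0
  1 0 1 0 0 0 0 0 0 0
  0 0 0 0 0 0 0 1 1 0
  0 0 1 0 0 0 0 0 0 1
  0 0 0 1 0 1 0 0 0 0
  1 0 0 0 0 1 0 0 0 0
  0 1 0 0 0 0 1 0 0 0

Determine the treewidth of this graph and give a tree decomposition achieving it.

The largest bag has 3 vertices, giving width 2; this decomposition certifies tw(G) ≤ 2. The edges b–d–h–f–i–a–e–c–g–j–b form a cycle, so G is not a tree and its treewidth is at least 2. The upper and lower bounds meet at 2, so that is the treewidth.

Treewidth 2.
Bags: B1 = {b, d, h}  B2 = {b, f, h}  B3 = {b, f, i}  B4 = {a, b, i}  B5 = {a, b, e}  B6 = {b, c, e}  B7 = {b, c, g}  B8 = {b, g, j}
Tree: B1–B2, B2–B3, B3–B4, B4–B5, B5–B6, B6–B7, B7–B8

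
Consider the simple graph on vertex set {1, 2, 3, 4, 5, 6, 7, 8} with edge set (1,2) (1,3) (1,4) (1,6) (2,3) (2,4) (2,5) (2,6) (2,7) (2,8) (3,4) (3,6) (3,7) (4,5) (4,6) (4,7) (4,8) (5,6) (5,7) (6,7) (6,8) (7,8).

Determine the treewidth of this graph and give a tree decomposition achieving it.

Treewidth 4.
Bags: B1 = {2, 3, 4, 6, 7}  B2 = {1, 2, 3, 4, 6}  B3 = {2, 4, 6, 7, 8}  B4 = {2, 4, 5, 6, 7}
Tree: B1–B2, B1–B3, B3–B4

Each bag holds 5 vertices, so the decomposition has width 4, which upper-bounds the treewidth. On the other hand G contains the 5-clique {1, 2, 3, 4, 6}. A clique must lie in a single bag of any decomposition, so no decomposition can have width below 4. The upper and lower bounds meet at 4, so that is the treewidth.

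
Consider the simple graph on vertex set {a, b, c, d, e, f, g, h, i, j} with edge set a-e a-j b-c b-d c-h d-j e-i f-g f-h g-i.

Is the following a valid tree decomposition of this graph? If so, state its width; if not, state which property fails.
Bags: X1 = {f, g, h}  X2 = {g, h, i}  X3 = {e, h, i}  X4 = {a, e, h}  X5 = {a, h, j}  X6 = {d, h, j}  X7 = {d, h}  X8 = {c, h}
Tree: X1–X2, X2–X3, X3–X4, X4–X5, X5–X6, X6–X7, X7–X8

A tree decomposition must satisfy three properties: every vertex lies in some bag; for every edge, both endpoints lie together in some bag; and for every vertex, the bags containing it form a connected subtree. Here vertex b appears in no bag, so the decomposition is invalid.

No — vertex b appears in no bag.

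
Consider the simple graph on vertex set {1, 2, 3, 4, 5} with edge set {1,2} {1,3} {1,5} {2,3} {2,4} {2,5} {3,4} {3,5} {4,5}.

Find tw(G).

3

A width-3 tree decomposition is:
Bags: B1 = {2, 3, 4, 5}  B2 = {1, 2, 3, 5}
Tree: B1–B2
The largest bag has 4 vertices, giving width 3; this decomposition certifies tw(G) ≤ 3. On the other hand G contains the 4-clique {1, 2, 3, 5}. A clique must lie in a single bag of any decomposition, so no decomposition can have width below 3. Combining the bounds, tw(G) = 3.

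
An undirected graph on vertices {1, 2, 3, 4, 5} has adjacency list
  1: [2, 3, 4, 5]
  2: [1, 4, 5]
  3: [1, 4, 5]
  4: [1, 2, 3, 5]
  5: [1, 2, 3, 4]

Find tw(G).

A width-3 tree decomposition is:
Bags: B1 = {1, 3, 4, 5}  B2 = {1, 2, 4, 5}
Tree: B1–B2
Each bag holds 4 vertices, so the decomposition has width 3, which upper-bounds the treewidth. For the lower bound, the 4 vertices {1, 2, 4, 5} are pairwise adjacent, and any tree decomposition puts a clique entirely inside one bag — forcing width ≥ 3. Hence tw(G) = 3 exactly.

3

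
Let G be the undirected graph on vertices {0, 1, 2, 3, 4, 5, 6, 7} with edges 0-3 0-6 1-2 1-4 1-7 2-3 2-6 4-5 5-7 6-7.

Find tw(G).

A width-2 tree decomposition is:
Bags: B1 = {0, 2, 3}  B2 = {0, 2, 6}  B3 = {1, 2, 6}  B4 = {1, 6, 7}  B5 = {1, 4, 7}  B6 = {4, 5, 7}
Tree: B1–B2, B2–B3, B3–B4, B4–B5, B5–B6
Each bag holds 3 vertices, so the decomposition has width 2, which upper-bounds the treewidth. The edges 3–0–6–2–3 form a cycle, so G is not a tree and its treewidth is at least 2. Hence tw(G) = 2 exactly.

2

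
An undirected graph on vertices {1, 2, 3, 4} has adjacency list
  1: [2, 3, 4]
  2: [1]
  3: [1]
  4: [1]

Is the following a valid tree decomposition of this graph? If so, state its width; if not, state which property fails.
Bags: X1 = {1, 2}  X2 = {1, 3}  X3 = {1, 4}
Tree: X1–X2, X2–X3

Vertex coverage: the bags together contain {1, 2, 3, 4}, the full vertex set. Edge coverage: each edge of G has both endpoints in at least one bag. Running intersection: for every vertex, the bags containing it form a connected subtree. All three properties hold, so this is a valid tree decomposition of width max|bag| − 1 = 1, and hence tw(G) ≤ 1.

Yes; width 1.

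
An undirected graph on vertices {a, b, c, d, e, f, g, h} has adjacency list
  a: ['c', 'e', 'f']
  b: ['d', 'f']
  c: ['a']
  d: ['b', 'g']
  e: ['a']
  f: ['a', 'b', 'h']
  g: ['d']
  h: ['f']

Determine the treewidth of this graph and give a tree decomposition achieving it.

Treewidth 1.
One optimal decomposition is:
Bags: B1 = {b, f}  B2 = {a, f}  B3 = {f, h}  B4 = {a, e}  B5 = {b, d}  B6 = {a, c}  B7 = {d, g}
Tree: B1–B2, B1–B3, B2–B4, B1–B5, B4–B6, B5–B7

The largest bag has 2 vertices, giving width 1; this decomposition certifies tw(G) ≤ 1. Since G has at least one edge (e.g. f–b), it is not an edgeless graph, so tw(G) ≥ 1. The upper and lower bounds meet at 1, so that is the treewidth.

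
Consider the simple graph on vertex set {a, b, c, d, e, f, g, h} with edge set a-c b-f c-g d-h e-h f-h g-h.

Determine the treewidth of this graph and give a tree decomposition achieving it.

The largest bag has 2 vertices, giving width 1; this decomposition certifies tw(G) ≤ 1. Since G has at least one edge (e.g. g–c), it is not an edgeless graph, so tw(G) ≥ 1. Therefore the treewidth is 1.

Treewidth 1.
One such decomposition:
Bags: B1 = {c, g}  B2 = {g, h}  B3 = {e, h}  B4 = {f, h}  B5 = {a, c}  B6 = {d, h}  B7 = {b, f}
Tree: B1–B2, B2–B3, B3–B4, B1–B5, B2–B6, B4–B7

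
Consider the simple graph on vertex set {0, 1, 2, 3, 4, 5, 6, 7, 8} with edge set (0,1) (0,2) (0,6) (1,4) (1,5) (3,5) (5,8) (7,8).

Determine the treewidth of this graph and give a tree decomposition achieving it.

Treewidth 1.
One optimal decomposition is:
Bags: B1 = {1, 4}  B2 = {1, 5}  B3 = {0, 1}  B4 = {5, 8}  B5 = {0, 2}  B6 = {0, 6}  B7 = {3, 5}  B8 = {7, 8}
Tree: B1–B2, B1–B3, B2–B4, B3–B5, B3–B6, B4–B7, B4–B8

The largest bag has 2 vertices, giving width 1; this decomposition certifies tw(G) ≤ 1. G has an edge, so its treewidth is at least 1. The upper and lower bounds meet at 1, so that is the treewidth.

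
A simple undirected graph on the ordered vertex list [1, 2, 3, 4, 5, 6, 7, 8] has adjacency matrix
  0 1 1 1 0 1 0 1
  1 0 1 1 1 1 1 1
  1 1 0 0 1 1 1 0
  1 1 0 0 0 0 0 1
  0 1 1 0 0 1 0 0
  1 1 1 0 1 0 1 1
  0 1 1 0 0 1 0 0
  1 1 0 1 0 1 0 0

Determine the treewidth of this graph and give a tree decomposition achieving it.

Each bag holds 4 vertices, so the decomposition has width 3, which upper-bounds the treewidth. Conversely, {1, 2, 4, 8} is a clique of size 4, and the vertices of any clique must share a bag in every tree decomposition; so some bag has ≥ 4 vertices and tw(G) ≥ 3. Hence tw(G) = 3 exactly.

Treewidth 3.
One optimal decomposition is:
Bags: B1 = {2, 3, 6, 7}  B2 = {1, 2, 3, 6}  B3 = {2, 3, 5, 6}  B4 = {1, 2, 6, 8}  B5 = {1, 2, 4, 8}
Tree: B1–B2, B1–B3, B2–B4, B4–B5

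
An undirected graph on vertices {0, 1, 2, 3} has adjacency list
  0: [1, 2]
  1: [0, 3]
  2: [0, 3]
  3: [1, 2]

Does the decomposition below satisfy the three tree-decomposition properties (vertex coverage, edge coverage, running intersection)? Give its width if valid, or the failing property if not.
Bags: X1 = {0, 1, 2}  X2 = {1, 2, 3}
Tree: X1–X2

Yes; width 2.

Checking the three conditions: (i) the bags cover all of {0, 1, 2, 3}; (ii) for each edge, some bag contains both endpoints; (iii) the bags containing any fixed vertex form a subtree. All hold, so the decomposition is valid with width 3 − 1 = 2.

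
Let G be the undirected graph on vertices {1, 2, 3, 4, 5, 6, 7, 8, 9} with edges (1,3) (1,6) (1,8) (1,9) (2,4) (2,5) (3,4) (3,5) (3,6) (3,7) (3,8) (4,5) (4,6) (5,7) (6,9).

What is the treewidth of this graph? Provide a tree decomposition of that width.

The largest bag has 3 vertices, giving width 2; this decomposition certifies tw(G) ≤ 2. For the lower bound, the 3 vertices {1, 6, 9} are pairwise adjacent, and any tree decomposition puts a clique entirely inside one bag — forcing width ≥ 2. The upper and lower bounds meet at 2, so that is the treewidth.

Treewidth 2.
One such decomposition:
Bags: B1 = {3, 4, 6}  B2 = {1, 3, 6}  B3 = {3, 4, 5}  B4 = {1, 6, 9}  B5 = {1, 3, 8}  B6 = {3, 5, 7}  B7 = {2, 4, 5}
Tree: B1–B2, B1–B3, B2–B4, B2–B5, B3–B6, B3–B7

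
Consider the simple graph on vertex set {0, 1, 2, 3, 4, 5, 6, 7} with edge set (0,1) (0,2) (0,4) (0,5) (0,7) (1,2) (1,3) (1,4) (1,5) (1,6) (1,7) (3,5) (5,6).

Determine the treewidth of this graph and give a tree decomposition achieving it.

Treewidth 2.
Bags: B1 = {0, 1, 4}  B2 = {0, 1, 5}  B3 = {1, 5, 6}  B4 = {1, 3, 5}  B5 = {0, 1, 2}  B6 = {0, 1, 7}
Tree: B1–B2, B2–B3, B3–B4, B1–B5, B2–B6

Each bag holds 3 vertices, so the decomposition has width 2, which upper-bounds the treewidth. Conversely, {0, 1, 2} is a clique of size 3, and the vertices of any clique must share a bag in every tree decomposition; so some bag has ≥ 3 vertices and tw(G) ≥ 2. Hence tw(G) = 2 exactly.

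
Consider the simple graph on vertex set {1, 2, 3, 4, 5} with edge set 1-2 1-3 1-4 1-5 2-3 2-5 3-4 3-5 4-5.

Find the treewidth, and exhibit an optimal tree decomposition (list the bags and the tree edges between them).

Every bag has size at most 4, so the width is 4 − 1 = 3 and tw(G) ≤ 3. For the lower bound, the 4 vertices {1, 2, 3, 5} are pairwise adjacent, and any tree decomposition puts a clique entirely inside one bag — forcing width ≥ 3. Therefore the treewidth is 3.

Treewidth 3.
One optimal decomposition is:
Bags: B1 = {1, 3, 4, 5}  B2 = {1, 2, 3, 5}
Tree: B1–B2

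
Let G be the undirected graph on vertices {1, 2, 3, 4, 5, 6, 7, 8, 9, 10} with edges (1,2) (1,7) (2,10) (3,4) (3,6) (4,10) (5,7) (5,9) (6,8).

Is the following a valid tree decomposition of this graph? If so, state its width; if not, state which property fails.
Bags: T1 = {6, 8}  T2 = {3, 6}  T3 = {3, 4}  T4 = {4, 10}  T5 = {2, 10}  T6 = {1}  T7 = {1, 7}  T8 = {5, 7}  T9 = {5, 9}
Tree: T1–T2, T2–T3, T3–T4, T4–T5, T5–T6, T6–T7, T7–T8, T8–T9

A tree decomposition must satisfy three properties: every vertex lies in some bag; for every edge, both endpoints lie together in some bag; and for every vertex, the bags containing it form a connected subtree. Here edge (2,1) lies in no bag, so the decomposition is invalid.

No — edge (2,1) lies in no bag.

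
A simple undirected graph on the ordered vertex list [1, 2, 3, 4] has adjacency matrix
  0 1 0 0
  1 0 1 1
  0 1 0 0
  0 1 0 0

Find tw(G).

A width-1 tree decomposition is:
Bags: B1 = {2, 3}  B2 = {2, 4}  B3 = {1, 2}
Tree: B1–B2, B1–B3
The largest bag has 2 vertices, giving width 1; this decomposition certifies tw(G) ≤ 1. Since G has at least one edge (e.g. 2–3), it is not an edgeless graph, so tw(G) ≥ 1. Therefore the treewidth is 1.

1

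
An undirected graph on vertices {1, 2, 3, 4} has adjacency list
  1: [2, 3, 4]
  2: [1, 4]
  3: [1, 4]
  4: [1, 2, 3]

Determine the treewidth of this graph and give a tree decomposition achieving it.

The largest bag has 3 vertices, giving width 2; this decomposition certifies tw(G) ≤ 2. Conversely, {1, 2, 4} is a clique of size 3, and the vertices of any clique must share a bag in every tree decomposition; so some bag has ≥ 3 vertices and tw(G) ≥ 2. Therefore the treewidth is 2.

Treewidth 2.
One such decomposition:
Bags: B1 = {1, 2, 4}  B2 = {1, 3, 4}
Tree: B1–B2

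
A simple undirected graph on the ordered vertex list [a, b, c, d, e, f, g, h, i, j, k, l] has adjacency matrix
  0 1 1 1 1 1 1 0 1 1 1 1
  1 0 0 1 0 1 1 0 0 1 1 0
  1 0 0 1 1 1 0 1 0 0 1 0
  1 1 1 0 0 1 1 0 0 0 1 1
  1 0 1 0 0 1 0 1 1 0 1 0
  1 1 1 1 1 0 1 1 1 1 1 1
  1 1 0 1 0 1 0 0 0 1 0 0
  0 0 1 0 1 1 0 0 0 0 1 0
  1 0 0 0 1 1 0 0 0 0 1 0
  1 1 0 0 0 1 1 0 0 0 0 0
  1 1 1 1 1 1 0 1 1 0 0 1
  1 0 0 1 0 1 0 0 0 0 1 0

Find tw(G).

4

A width-4 tree decomposition is:
Bags: B1 = {a, b, d, f, g}  B2 = {a, b, d, f, k}  B3 = {a, b, f, g, j}  B4 = {a, c, d, f, k}  B5 = {a, c, e, f, k}  B6 = {c, e, f, h, k}  B7 = {a, d, f, k, l}  B8 = {a, e, f, i, k}
Tree: B1–B2, B1–B3, B2–B4, B4–B5, B5–B6, B4–B7, B5–B8
Each bag holds 5 vertices, so the decomposition has width 4, which upper-bounds the treewidth. For the lower bound, the 5 vertices {c, e, f, h, k} are pairwise adjacent, and any tree decomposition puts a clique entirely inside one bag — forcing width ≥ 4. Therefore the treewidth is 4.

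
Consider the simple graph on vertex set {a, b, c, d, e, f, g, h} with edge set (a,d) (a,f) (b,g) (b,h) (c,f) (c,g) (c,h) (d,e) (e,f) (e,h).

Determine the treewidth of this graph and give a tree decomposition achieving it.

Treewidth 2.
One optimal decomposition is:
Bags: B1 = {a, d, e}  B2 = {a, e, f}  B3 = {e, f, h}  B4 = {c, f, h}  B5 = {b, c, h}  B6 = {b, c, g}
Tree: B1–B2, B2–B3, B3–B4, B4–B5, B5–B6

The largest bag has 3 vertices, giving width 2; this decomposition certifies tw(G) ≤ 2. The edges d–a–f–e–d form a cycle, so G is not a tree and its treewidth is at least 2. Combining the bounds, tw(G) = 2.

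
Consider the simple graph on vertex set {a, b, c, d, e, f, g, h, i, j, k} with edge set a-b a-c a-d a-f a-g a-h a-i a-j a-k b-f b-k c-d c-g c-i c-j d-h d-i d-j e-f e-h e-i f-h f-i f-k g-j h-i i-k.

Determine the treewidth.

3

A width-3 tree decomposition is:
Bags: B1 = {a, d, h, i}  B2 = {a, f, h, i}  B3 = {a, f, i, k}  B4 = {a, c, d, i}  B5 = {a, b, f, k}  B6 = {e, f, h, i}  B7 = {a, c, d, j}  B8 = {a, c, g, j}
Tree: B1–B2, B2–B3, B1–B4, B3–B5, B2–B6, B4–B7, B7–B8
The largest bag has 4 vertices, giving width 3; this decomposition certifies tw(G) ≤ 3. For the lower bound, the 4 vertices {e, f, h, i} are pairwise adjacent, and any tree decomposition puts a clique entirely inside one bag — forcing width ≥ 3. Hence tw(G) = 3 exactly.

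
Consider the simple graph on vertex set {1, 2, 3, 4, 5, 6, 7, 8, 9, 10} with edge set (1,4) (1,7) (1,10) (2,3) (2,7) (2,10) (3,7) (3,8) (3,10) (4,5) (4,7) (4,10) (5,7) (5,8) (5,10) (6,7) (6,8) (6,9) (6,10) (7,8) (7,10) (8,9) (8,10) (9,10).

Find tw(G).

A width-3 tree decomposition is:
Bags: B1 = {6, 7, 8, 10}  B2 = {3, 7, 8, 10}  B3 = {6, 8, 9, 10}  B4 = {5, 7, 8, 10}  B5 = {4, 5, 7, 10}  B6 = {2, 3, 7, 10}  B7 = {1, 4, 7, 10}
Tree: B1–B2, B1–B3, B1–B4, B4–B5, B2–B6, B5–B7
The largest bag has 4 vertices, giving width 3; this decomposition certifies tw(G) ≤ 3. On the other hand G contains the 4-clique {6, 8, 9, 10}. A clique must lie in a single bag of any decomposition, so no decomposition can have width below 3. Hence tw(G) = 3 exactly.

3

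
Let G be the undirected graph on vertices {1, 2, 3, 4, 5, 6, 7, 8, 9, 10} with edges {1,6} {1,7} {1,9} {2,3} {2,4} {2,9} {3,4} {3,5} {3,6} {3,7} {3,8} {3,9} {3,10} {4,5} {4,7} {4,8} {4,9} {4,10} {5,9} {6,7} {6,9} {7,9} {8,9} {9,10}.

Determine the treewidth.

3

A width-3 tree decomposition is:
Bags: B1 = {3, 4, 9, 10}  B2 = {3, 4, 8, 9}  B3 = {2, 3, 4, 9}  B4 = {3, 4, 7, 9}  B5 = {3, 4, 5, 9}  B6 = {3, 6, 7, 9}  B7 = {1, 6, 7, 9}
Tree: B1–B2, B2–B3, B1–B4, B1–B5, B4–B6, B6–B7
Each bag holds 4 vertices, so the decomposition has width 3, which upper-bounds the treewidth. Conversely, {1, 6, 7, 9} is a clique of size 4, and the vertices of any clique must share a bag in every tree decomposition; so some bag has ≥ 4 vertices and tw(G) ≥ 3. Hence tw(G) = 3 exactly.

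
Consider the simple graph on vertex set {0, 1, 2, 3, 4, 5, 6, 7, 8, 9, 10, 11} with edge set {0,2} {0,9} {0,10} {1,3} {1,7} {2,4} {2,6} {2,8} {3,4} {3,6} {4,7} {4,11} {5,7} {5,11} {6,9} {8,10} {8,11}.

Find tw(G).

3

A width-3 tree decomposition is:
Bags: B1 = {1, 3, 5, 7}  B2 = {3, 4, 5, 7}  B3 = {3, 4, 5, 11}  B4 = {3, 4, 6, 11}  B5 = {2, 4, 6, 11}  B6 = {2, 6, 8, 11}  B7 = {2, 6, 8, 9}  B8 = {0, 2, 8, 9}  B9 = {0, 8, 9, 10}
Tree: B1–B2, B2–B3, B3–B4, B4–B5, B5–B6, B6–B7, B7–B8, B8–B9
The largest bag has 4 vertices, giving width 3; this decomposition certifies tw(G) ≤ 3. For the lower bound: the 4 vertex sets {1,5,7}, {3}, {4}, {2,6,8,11} are disjoint, each induces a connected subgraph, and every pair is joined by at least one edge of G. Contracting each set to a single vertex therefore yields K_{4} as a minor, and since treewidth is minor-monotone, tw(G) ≥ tw(K_{4}) = 3. Therefore the treewidth is 3.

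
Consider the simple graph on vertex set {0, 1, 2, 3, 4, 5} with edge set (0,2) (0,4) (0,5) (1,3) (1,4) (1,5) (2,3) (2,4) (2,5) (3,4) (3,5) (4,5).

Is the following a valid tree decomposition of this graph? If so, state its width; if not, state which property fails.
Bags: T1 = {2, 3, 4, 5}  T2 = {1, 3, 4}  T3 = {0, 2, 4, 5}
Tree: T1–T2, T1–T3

No — edge (5,1) lies in no bag.

A tree decomposition must satisfy three properties: every vertex lies in some bag; for every edge, both endpoints lie together in some bag; and for every vertex, the bags containing it form a connected subtree. Here edge (5,1) lies in no bag, so the decomposition is invalid.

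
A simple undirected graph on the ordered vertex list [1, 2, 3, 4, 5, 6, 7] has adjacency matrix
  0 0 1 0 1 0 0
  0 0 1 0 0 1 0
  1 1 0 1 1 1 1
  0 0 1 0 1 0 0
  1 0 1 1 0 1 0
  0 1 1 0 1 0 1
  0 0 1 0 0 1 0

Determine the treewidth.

2

A width-2 tree decomposition is:
Bags: B1 = {2, 3, 6}  B2 = {3, 5, 6}  B3 = {3, 4, 5}  B4 = {1, 3, 5}  B5 = {3, 6, 7}
Tree: B1–B2, B2–B3, B2–B4, B1–B5
Each bag holds 3 vertices, so the decomposition has width 2, which upper-bounds the treewidth. For the lower bound, the 3 vertices {2, 3, 6} are pairwise adjacent, and any tree decomposition puts a clique entirely inside one bag — forcing width ≥ 2. Therefore the treewidth is 2.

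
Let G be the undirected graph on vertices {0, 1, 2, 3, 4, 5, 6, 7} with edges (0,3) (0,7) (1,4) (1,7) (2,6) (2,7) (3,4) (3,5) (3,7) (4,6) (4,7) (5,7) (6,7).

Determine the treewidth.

2

A width-2 tree decomposition is:
Bags: B1 = {4, 6, 7}  B2 = {1, 4, 7}  B3 = {3, 4, 7}  B4 = {3, 5, 7}  B5 = {2, 6, 7}  B6 = {0, 3, 7}
Tree: B1–B2, B2–B3, B3–B4, B1–B5, B3–B6
The largest bag has 3 vertices, giving width 2; this decomposition certifies tw(G) ≤ 2. On the other hand G contains the 3-clique {1, 4, 7}. A clique must lie in a single bag of any decomposition, so no decomposition can have width below 2. The upper and lower bounds meet at 2, so that is the treewidth.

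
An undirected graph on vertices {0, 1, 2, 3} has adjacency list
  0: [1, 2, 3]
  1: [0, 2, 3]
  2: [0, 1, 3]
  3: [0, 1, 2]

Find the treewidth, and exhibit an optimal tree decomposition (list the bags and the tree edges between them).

Treewidth 3.
Bags: B1 = {0, 1, 2, 3}
Tree: (single bag)

A single bag containing all 4 vertices is trivially a valid decomposition of width 3. Conversely, {0, 1, 2, 3} is a clique of size 4, and the vertices of any clique must share a bag in every tree decomposition; so some bag has ≥ 4 vertices and tw(G) ≥ 3. The upper and lower bounds meet at 3, so that is the treewidth.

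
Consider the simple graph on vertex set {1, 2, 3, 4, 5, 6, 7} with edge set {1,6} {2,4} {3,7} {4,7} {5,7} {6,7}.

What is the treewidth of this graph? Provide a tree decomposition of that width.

Every bag has size at most 2, so the width is 2 − 1 = 1 and tw(G) ≤ 1. Since G has at least one edge (e.g. 7–4), it is not an edgeless graph, so tw(G) ≥ 1. Combining the bounds, tw(G) = 1.

Treewidth 1.
One such decomposition:
Bags: B1 = {4, 7}  B2 = {2, 4}  B3 = {5, 7}  B4 = {6, 7}  B5 = {3, 7}  B6 = {1, 6}
Tree: B1–B2, B1–B3, B3–B4, B1–B5, B4–B6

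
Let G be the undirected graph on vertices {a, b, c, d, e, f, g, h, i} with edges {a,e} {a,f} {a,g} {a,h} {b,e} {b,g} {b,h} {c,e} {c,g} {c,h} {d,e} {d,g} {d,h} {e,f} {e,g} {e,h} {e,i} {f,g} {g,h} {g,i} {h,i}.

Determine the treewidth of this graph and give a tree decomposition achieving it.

Treewidth 3.
Bags: B1 = {e, g, h, i}  B2 = {d, e, g, h}  B3 = {b, e, g, h}  B4 = {a, e, g, h}  B5 = {a, e, f, g}  B6 = {c, e, g, h}
Tree: B1–B2, B1–B3, B3–B4, B4–B5, B2–B6

Every bag has size at most 4, so the width is 4 − 1 = 3 and tw(G) ≤ 3. For the lower bound, the 4 vertices {d, e, g, h} are pairwise adjacent, and any tree decomposition puts a clique entirely inside one bag — forcing width ≥ 3. Combining the bounds, tw(G) = 3.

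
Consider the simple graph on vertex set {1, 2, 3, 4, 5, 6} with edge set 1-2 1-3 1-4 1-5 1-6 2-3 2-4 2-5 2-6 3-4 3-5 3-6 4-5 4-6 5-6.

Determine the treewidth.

5

A width-5 tree decomposition is:
Bags: B1 = {1, 2, 3, 4, 5, 6}
Tree: (single bag)
A single bag containing all 6 vertices is trivially a valid decomposition of width 5. On the other hand G contains the 6-clique {1, 2, 3, 4, 5, 6}. A clique must lie in a single bag of any decomposition, so no decomposition can have width below 5. Combining the bounds, tw(G) = 5.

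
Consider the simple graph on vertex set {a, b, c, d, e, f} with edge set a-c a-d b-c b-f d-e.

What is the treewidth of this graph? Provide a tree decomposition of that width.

Each bag holds 2 vertices, so the decomposition has width 1, which upper-bounds the treewidth. Any graph with an edge has treewidth ≥ 1, and G has the edge e–d. Hence tw(G) = 1 exactly.

Treewidth 1.
One such decomposition:
Bags: B1 = {d, e}  B2 = {a, d}  B3 = {a, c}  B4 = {b, c}  B5 = {b, f}
Tree: B1–B2, B2–B3, B3–B4, B4–B5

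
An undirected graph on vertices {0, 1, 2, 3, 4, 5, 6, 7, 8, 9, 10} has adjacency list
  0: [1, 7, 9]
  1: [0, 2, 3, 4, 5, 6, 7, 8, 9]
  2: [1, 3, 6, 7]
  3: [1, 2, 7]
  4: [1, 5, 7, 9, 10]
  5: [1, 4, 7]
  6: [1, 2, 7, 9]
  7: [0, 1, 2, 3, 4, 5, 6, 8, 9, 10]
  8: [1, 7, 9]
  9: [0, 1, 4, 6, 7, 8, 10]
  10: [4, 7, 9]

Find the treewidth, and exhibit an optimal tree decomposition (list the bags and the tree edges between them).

Treewidth 3.
Bags: B1 = {1, 6, 7, 9}  B2 = {1, 4, 7, 9}  B3 = {1, 7, 8, 9}  B4 = {1, 2, 6, 7}  B5 = {4, 7, 9, 10}  B6 = {1, 4, 5, 7}  B7 = {1, 2, 3, 7}  B8 = {0, 1, 7, 9}
Tree: B1–B2, B1–B3, B1–B4, B2–B5, B2–B6, B4–B7, B2–B8

Every bag has size at most 4, so the width is 4 − 1 = 3 and tw(G) ≤ 3. On the other hand G contains the 4-clique {0, 1, 7, 9}. A clique must lie in a single bag of any decomposition, so no decomposition can have width below 3. Hence tw(G) = 3 exactly.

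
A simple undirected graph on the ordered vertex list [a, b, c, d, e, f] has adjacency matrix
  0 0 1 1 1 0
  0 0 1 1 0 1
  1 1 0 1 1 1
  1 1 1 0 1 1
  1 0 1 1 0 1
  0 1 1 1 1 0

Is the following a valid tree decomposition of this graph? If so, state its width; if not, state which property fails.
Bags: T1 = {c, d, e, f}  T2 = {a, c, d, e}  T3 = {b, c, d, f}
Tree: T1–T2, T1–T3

Yes; width 3.

Vertex coverage: the bags together contain {a, b, c, d, e, f}, the full vertex set. Edge coverage: each edge of G has both endpoints in at least one bag. Running intersection: for every vertex, the bags containing it form a connected subtree. All three properties hold, so this is a valid tree decomposition of width max|bag| − 1 = 3, and hence tw(G) ≤ 3.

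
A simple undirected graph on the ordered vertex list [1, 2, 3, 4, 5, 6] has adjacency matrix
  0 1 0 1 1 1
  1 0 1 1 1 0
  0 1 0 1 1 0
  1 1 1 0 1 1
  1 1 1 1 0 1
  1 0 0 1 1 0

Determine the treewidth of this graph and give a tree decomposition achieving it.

Every bag has size at most 4, so the width is 4 − 1 = 3 and tw(G) ≤ 3. Conversely, {1, 2, 4, 5} is a clique of size 4, and the vertices of any clique must share a bag in every tree decomposition; so some bag has ≥ 4 vertices and tw(G) ≥ 3. The upper and lower bounds meet at 3, so that is the treewidth.

Treewidth 3.
One optimal decomposition is:
Bags: B1 = {1, 2, 4, 5}  B2 = {2, 3, 4, 5}  B3 = {1, 4, 5, 6}
Tree: B1–B2, B1–B3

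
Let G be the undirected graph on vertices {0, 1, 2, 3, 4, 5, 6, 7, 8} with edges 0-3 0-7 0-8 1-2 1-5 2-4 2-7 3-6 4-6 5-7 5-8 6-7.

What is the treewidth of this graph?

3

A width-3 tree decomposition is:
Bags: B1 = {0, 1, 5, 8}  B2 = {0, 1, 5, 7}  B3 = {0, 1, 2, 7}  B4 = {0, 2, 3, 7}  B5 = {2, 3, 6, 7}  B6 = {2, 3, 4, 6}
Tree: B1–B2, B2–B3, B3–B4, B4–B5, B5–B6
The largest bag has 4 vertices, giving width 3; this decomposition certifies tw(G) ≤ 3. For the lower bound: the 4 vertex sets {1,5,8}, {0}, {7}, {2,3,4,6} are disjoint, each induces a connected subgraph, and every pair is joined by at least one edge of G. Contracting each set to a single vertex therefore yields K_{4} as a minor, and since treewidth is minor-monotone, tw(G) ≥ tw(K_{4}) = 3. Therefore the treewidth is 3.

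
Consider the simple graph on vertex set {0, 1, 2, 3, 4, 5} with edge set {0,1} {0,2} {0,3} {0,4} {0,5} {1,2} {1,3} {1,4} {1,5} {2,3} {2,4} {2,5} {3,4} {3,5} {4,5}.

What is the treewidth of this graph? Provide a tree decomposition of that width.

Treewidth 5.
One such decomposition:
Bags: B1 = {0, 1, 2, 3, 4, 5}
Tree: (single bag)

A single bag containing all 6 vertices is trivially a valid decomposition of width 5. On the other hand G contains the 6-clique {0, 1, 2, 3, 4, 5}. A clique must lie in a single bag of any decomposition, so no decomposition can have width below 5. Combining the bounds, tw(G) = 5.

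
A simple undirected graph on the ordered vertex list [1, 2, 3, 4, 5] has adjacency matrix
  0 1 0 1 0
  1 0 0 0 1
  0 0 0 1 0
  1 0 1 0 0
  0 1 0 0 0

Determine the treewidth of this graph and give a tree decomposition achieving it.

Every bag has size at most 2, so the width is 2 − 1 = 1 and tw(G) ≤ 1. Any graph with an edge has treewidth ≥ 1, and G has the edge 1–2. Combining the bounds, tw(G) = 1.

Treewidth 1.
One optimal decomposition is:
Bags: B1 = {1, 2}  B2 = {1, 4}  B3 = {2, 5}  B4 = {3, 4}
Tree: B1–B2, B1–B3, B2–B4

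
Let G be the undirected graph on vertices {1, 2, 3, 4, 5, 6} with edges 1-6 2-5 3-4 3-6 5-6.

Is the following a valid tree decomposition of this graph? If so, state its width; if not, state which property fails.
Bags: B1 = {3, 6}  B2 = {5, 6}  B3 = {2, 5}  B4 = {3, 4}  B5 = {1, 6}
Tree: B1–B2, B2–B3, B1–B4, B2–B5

Yes; width 1.

Every vertex of G appears in some bag (union = {1, 2, 3, 4, 5, 6}); every edge is covered by a bag; and for each vertex v the set of bags containing v is connected in the bag tree. The decomposition is therefore valid. The largest bag has 2 vertices, so the width is 1.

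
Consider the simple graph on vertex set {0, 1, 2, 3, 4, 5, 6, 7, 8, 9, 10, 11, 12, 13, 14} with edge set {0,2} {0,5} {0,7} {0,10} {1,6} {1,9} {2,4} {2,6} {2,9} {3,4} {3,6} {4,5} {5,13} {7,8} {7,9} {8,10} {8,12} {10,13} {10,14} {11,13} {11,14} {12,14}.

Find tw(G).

3

A width-3 tree decomposition is:
Bags: B1 = {8, 11, 12, 14}  B2 = {8, 10, 11, 14}  B3 = {8, 10, 11, 13}  B4 = {7, 8, 10, 13}  B5 = {0, 7, 10, 13}  B6 = {0, 5, 7, 13}  B7 = {0, 5, 7, 9}  B8 = {0, 2, 5, 9}  B9 = {2, 4, 5, 9}  B10 = {1, 2, 4, 9}  B11 = {1, 2, 4, 6}  B12 = {1, 3, 4, 6}
Tree: B1–B2, B2–B3, B3–B4, B4–B5, B5–B6, B6–B7, B7–B8, B8–B9, B9–B10, B10–B11, B11–B12
The largest bag has 4 vertices, giving width 3; this decomposition certifies tw(G) ≤ 3. For the lower bound: the 4 vertex sets {11,12,14}, {8}, {10}, {0,5,7,13} are disjoint, each induces a connected subgraph, and every pair is joined by at least one edge of G. Contracting each set to a single vertex therefore yields K_{4} as a minor, and since treewidth is minor-monotone, tw(G) ≥ tw(K_{4}) = 3. Hence tw(G) = 3 exactly.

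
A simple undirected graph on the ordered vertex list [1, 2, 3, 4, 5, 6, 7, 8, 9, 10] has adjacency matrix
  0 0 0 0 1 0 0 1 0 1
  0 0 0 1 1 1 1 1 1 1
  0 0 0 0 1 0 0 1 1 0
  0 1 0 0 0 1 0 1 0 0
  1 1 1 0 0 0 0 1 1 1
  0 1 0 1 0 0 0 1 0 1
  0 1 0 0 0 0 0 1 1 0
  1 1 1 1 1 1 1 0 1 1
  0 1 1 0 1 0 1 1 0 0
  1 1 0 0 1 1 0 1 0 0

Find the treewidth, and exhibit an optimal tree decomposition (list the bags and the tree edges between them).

Treewidth 3.
Bags: B1 = {2, 5, 8, 10}  B2 = {1, 5, 8, 10}  B3 = {2, 5, 8, 9}  B4 = {2, 7, 8, 9}  B5 = {2, 6, 8, 10}  B6 = {2, 4, 6, 8}  B7 = {3, 5, 8, 9}
Tree: B1–B2, B1–B3, B3–B4, B1–B5, B5–B6, B3–B7

Every bag has size at most 4, so the width is 4 − 1 = 3 and tw(G) ≤ 3. For the lower bound, the 4 vertices {1, 5, 8, 10} are pairwise adjacent, and any tree decomposition puts a clique entirely inside one bag — forcing width ≥ 3. The upper and lower bounds meet at 3, so that is the treewidth.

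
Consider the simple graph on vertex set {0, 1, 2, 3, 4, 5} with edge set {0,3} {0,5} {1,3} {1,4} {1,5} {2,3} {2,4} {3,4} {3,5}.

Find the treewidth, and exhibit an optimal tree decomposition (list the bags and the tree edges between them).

Treewidth 2.
One such decomposition:
Bags: B1 = {2, 3, 4}  B2 = {1, 3, 4}  B3 = {1, 3, 5}  B4 = {0, 3, 5}
Tree: B1–B2, B2–B3, B3–B4

Each bag holds 3 vertices, so the decomposition has width 2, which upper-bounds the treewidth. For the lower bound, the 3 vertices {0, 3, 5} are pairwise adjacent, and any tree decomposition puts a clique entirely inside one bag — forcing width ≥ 2. Hence tw(G) = 2 exactly.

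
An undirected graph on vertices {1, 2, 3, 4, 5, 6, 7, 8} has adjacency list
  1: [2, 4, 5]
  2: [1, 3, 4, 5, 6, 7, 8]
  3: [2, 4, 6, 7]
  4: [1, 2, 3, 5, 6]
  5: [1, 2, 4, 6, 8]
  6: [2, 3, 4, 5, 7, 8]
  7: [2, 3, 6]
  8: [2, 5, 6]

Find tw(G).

A width-3 tree decomposition is:
Bags: B1 = {2, 3, 4, 6}  B2 = {2, 4, 5, 6}  B3 = {2, 3, 6, 7}  B4 = {2, 5, 6, 8}  B5 = {1, 2, 4, 5}
Tree: B1–B2, B1–B3, B2–B4, B2–B5
Every bag has size at most 4, so the width is 4 − 1 = 3 and tw(G) ≤ 3. On the other hand G contains the 4-clique {1, 2, 4, 5}. A clique must lie in a single bag of any decomposition, so no decomposition can have width below 3. Hence tw(G) = 3 exactly.

3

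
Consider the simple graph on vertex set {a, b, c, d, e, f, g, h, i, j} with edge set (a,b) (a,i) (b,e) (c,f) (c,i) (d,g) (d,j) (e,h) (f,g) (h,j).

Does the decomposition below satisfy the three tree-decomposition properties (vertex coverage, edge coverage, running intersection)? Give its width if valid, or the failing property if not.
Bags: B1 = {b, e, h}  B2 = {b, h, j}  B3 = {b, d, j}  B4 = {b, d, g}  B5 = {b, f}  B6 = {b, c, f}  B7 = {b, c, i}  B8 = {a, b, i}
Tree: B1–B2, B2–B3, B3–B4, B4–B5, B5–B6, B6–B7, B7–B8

A tree decomposition must satisfy three properties: every vertex lies in some bag; for every edge, both endpoints lie together in some bag; and for every vertex, the bags containing it form a connected subtree. Here edge (g,f) lies in no bag, so the decomposition is invalid.

No — edge (g,f) lies in no bag.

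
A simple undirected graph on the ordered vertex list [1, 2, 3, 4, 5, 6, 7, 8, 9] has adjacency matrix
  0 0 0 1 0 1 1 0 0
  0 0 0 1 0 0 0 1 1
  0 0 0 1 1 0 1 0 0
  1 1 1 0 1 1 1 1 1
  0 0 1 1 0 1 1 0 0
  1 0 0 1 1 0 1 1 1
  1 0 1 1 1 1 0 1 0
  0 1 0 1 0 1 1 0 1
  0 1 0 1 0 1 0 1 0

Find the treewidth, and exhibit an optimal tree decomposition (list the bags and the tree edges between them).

Treewidth 3.
One such decomposition:
Bags: B1 = {4, 6, 8, 9}  B2 = {2, 4, 8, 9}  B3 = {4, 6, 7, 8}  B4 = {4, 5, 6, 7}  B5 = {3, 4, 5, 7}  B6 = {1, 4, 6, 7}
Tree: B1–B2, B1–B3, B3–B4, B4–B5, B3–B6

The largest bag has 4 vertices, giving width 3; this decomposition certifies tw(G) ≤ 3. Conversely, {2, 4, 8, 9} is a clique of size 4, and the vertices of any clique must share a bag in every tree decomposition; so some bag has ≥ 4 vertices and tw(G) ≥ 3. Hence tw(G) = 3 exactly.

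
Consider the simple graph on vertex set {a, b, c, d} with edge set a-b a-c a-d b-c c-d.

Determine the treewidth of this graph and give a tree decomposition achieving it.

Each bag holds 3 vertices, so the decomposition has width 2, which upper-bounds the treewidth. On the other hand G contains the 3-clique {a, c, d}. A clique must lie in a single bag of any decomposition, so no decomposition can have width below 2. Therefore the treewidth is 2.

Treewidth 2.
One optimal decomposition is:
Bags: B1 = {a, b, c}  B2 = {a, c, d}
Tree: B1–B2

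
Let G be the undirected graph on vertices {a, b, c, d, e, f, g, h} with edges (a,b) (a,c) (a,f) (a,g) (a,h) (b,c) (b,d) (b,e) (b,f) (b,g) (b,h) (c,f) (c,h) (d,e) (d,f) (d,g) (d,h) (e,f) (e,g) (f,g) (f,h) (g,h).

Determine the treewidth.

4

A width-4 tree decomposition is:
Bags: B1 = {b, d, f, g, h}  B2 = {a, b, f, g, h}  B3 = {b, d, e, f, g}  B4 = {a, b, c, f, h}
Tree: B1–B2, B1–B3, B2–B4
Every bag has size at most 5, so the width is 5 − 1 = 4 and tw(G) ≤ 4. For the lower bound, the 5 vertices {b, d, e, f, g} are pairwise adjacent, and any tree decomposition puts a clique entirely inside one bag — forcing width ≥ 4. Combining the bounds, tw(G) = 4.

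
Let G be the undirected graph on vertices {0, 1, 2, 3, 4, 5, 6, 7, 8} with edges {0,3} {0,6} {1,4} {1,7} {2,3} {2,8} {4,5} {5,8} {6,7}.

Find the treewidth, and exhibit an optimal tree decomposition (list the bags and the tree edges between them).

Treewidth 2.
One optimal decomposition is:
Bags: B1 = {0, 2, 3}  B2 = {0, 2, 8}  B3 = {0, 5, 8}  B4 = {0, 4, 5}  B5 = {0, 1, 4}  B6 = {0, 1, 7}  B7 = {0, 6, 7}
Tree: B1–B2, B2–B3, B3–B4, B4–B5, B5–B6, B6–B7

Every bag has size at most 3, so the width is 3 − 1 = 2 and tw(G) ≤ 2. The edges 0–3–2–8–5–4–1–7–6–0 form a cycle, so G is not a tree and its treewidth is at least 2. Therefore the treewidth is 2.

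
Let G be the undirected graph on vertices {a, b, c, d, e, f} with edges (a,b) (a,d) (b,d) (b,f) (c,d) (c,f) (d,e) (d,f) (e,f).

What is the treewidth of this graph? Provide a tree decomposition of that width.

Each bag holds 3 vertices, so the decomposition has width 2, which upper-bounds the treewidth. On the other hand G contains the 3-clique {a, b, d}. A clique must lie in a single bag of any decomposition, so no decomposition can have width below 2. Hence tw(G) = 2 exactly.

Treewidth 2.
One such decomposition:
Bags: B1 = {c, d, f}  B2 = {b, d, f}  B3 = {d, e, f}  B4 = {a, b, d}
Tree: B1–B2, B2–B3, B2–B4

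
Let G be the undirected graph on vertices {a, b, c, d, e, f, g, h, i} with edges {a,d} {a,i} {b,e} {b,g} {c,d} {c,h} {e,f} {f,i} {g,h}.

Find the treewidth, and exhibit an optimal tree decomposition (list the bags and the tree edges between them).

Each bag holds 3 vertices, so the decomposition has width 2, which upper-bounds the treewidth. Since b–e–f–i–a–d–c–h–g–b is a cycle in G, G is not acyclic. Forests are exactly the graphs of treewidth ≤ 1, so tw(G) ≥ 2. Therefore the treewidth is 2.

Treewidth 2.
One such decomposition:
Bags: B1 = {b, e, f}  B2 = {b, f, i}  B3 = {a, b, i}  B4 = {a, b, d}  B5 = {b, c, d}  B6 = {b, c, h}  B7 = {b, g, h}
Tree: B1–B2, B2–B3, B3–B4, B4–B5, B5–B6, B6–B7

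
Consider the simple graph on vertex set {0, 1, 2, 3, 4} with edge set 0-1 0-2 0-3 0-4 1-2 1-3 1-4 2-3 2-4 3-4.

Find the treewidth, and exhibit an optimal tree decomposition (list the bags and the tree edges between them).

A single bag containing all 5 vertices is trivially a valid decomposition of width 4. For the lower bound, the 5 vertices {0, 1, 2, 3, 4} are pairwise adjacent, and any tree decomposition puts a clique entirely inside one bag — forcing width ≥ 4. Combining the bounds, tw(G) = 4.

Treewidth 4.
One such decomposition:
Bags: B1 = {0, 1, 2, 3, 4}
Tree: (single bag)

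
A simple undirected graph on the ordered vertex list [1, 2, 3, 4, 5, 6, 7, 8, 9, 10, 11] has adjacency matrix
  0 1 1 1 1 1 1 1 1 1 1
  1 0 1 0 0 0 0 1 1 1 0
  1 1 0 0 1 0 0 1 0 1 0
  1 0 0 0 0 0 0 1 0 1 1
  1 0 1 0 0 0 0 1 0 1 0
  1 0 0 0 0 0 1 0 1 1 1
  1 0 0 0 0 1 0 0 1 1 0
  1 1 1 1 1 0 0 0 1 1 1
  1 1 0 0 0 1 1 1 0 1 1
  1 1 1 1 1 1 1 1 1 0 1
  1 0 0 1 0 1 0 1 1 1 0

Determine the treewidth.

4

A width-4 tree decomposition is:
Bags: B1 = {1, 8, 9, 10, 11}  B2 = {1, 4, 8, 10, 11}  B3 = {1, 2, 8, 9, 10}  B4 = {1, 6, 9, 10, 11}  B5 = {1, 2, 3, 8, 10}  B6 = {1, 6, 7, 9, 10}  B7 = {1, 3, 5, 8, 10}
Tree: B1–B2, B1–B3, B1–B4, B3–B5, B4–B6, B5–B7
Each bag holds 5 vertices, so the decomposition has width 4, which upper-bounds the treewidth. On the other hand G contains the 5-clique {1, 2, 8, 9, 10}. A clique must lie in a single bag of any decomposition, so no decomposition can have width below 4. The upper and lower bounds meet at 4, so that is the treewidth.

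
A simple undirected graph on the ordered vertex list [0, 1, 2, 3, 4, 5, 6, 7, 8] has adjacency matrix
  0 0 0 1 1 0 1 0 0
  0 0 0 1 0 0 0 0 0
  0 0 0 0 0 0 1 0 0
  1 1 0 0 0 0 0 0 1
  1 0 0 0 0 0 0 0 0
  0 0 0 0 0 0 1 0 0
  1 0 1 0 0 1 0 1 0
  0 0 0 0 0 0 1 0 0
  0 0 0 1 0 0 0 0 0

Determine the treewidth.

1

A width-1 tree decomposition is:
Bags: B1 = {5, 6}  B2 = {0, 6}  B3 = {2, 6}  B4 = {0, 3}  B5 = {6, 7}  B6 = {0, 4}  B7 = {1, 3}  B8 = {3, 8}
Tree: B1–B2, B1–B3, B2–B4, B2–B5, B4–B6, B4–B7, B4–B8
Every bag has size at most 2, so the width is 2 − 1 = 1 and tw(G) ≤ 1. Since G has at least one edge (e.g. 5–6), it is not an edgeless graph, so tw(G) ≥ 1. Therefore the treewidth is 1.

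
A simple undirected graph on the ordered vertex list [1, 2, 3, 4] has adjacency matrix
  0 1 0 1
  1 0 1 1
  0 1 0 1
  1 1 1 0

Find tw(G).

2

A width-2 tree decomposition is:
Bags: B1 = {2, 3, 4}  B2 = {1, 2, 4}
Tree: B1–B2
Each bag holds 3 vertices, so the decomposition has width 2, which upper-bounds the treewidth. On the other hand G contains the 3-clique {1, 2, 4}. A clique must lie in a single bag of any decomposition, so no decomposition can have width below 2. Hence tw(G) = 2 exactly.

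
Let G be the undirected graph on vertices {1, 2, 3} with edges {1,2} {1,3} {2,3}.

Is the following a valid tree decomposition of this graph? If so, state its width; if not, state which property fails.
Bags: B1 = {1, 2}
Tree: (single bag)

No — vertex 3 appears in no bag.

A tree decomposition must satisfy three properties: every vertex lies in some bag; for every edge, both endpoints lie together in some bag; and for every vertex, the bags containing it form a connected subtree. Here vertex 3 appears in no bag, so the decomposition is invalid.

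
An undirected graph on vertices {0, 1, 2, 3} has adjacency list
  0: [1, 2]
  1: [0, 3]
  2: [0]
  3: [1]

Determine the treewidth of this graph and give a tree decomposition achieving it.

Treewidth 1.
One optimal decomposition is:
Bags: B1 = {0, 1}  B2 = {0, 2}  B3 = {1, 3}
Tree: B1–B2, B1–B3

The largest bag has 2 vertices, giving width 1; this decomposition certifies tw(G) ≤ 1. Since G has at least one edge (e.g. 1–0), it is not an edgeless graph, so tw(G) ≥ 1. Combining the bounds, tw(G) = 1.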